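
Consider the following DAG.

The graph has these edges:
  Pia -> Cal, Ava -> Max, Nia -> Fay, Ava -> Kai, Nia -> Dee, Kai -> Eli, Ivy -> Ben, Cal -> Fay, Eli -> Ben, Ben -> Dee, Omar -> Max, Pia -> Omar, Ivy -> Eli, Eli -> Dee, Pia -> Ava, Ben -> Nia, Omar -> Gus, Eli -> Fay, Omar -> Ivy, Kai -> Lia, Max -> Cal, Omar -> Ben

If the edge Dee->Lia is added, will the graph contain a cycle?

No

Adding Dee→Lia creates a cycle iff Lia can already reach Dee.
Explore from Lia: no path reaches Dee. The graph stays acyclic.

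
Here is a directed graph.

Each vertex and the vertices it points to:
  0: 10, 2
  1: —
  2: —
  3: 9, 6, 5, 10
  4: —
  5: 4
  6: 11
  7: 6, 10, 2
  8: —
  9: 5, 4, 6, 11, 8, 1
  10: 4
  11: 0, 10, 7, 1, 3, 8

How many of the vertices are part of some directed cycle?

A vertex is on a directed cycle iff it belongs to a strongly connected component of size ≥ 2 (or has a self-loop).
The vertices on cycles are {3, 6, 7, 9, 11} — 5 in total.

5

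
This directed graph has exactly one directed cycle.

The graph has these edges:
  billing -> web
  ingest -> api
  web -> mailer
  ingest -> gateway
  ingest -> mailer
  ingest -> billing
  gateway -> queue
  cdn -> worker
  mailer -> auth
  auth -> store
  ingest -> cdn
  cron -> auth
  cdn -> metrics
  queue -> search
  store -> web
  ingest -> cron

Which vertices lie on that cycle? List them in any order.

web, auth, store, mailer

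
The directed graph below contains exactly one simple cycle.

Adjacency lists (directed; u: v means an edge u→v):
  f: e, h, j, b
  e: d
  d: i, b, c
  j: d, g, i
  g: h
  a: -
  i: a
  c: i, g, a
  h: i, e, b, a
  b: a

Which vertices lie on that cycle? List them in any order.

c, d, e, g, h

DFS with gray/black marking from h:
h gray
  i gray
    a gray
    a black
  i black
  e gray
    d gray
      d→i: i black — skip
      b gray
        b→a: a black — skip
      b black
      c gray
        c→i: i black — skip
        g gray
          g→h: h is gray → back edge
Back edge closes the cycle h → e → d → c → g → h; its vertices are {c, d, e, g, h}.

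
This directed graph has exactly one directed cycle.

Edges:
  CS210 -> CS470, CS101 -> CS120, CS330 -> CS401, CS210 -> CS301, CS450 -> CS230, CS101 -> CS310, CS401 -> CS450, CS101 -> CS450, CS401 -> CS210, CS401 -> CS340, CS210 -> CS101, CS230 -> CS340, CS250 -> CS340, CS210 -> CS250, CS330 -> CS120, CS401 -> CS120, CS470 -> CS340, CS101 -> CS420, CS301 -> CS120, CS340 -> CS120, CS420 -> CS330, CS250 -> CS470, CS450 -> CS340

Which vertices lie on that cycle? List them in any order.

CS101, CS210, CS330, CS401, CS420

DFS with gray/black marking from CS401:
CS401 gray
  CS210 gray
    CS250 gray
      CS470 gray
        CS340 gray
          CS120 gray
          CS120 black
        CS340 black
      CS470 black
      CS250→CS340: CS340 black — skip
    CS250 black
    CS101 gray
      CS101→CS120: CS120 black — skip
      CS310 gray
      CS310 black
      CS450 gray
        CS230 gray
          CS230→CS340: CS340 black — skip
        CS230 black
        CS450→CS340: CS340 black — skip
      CS450 black
      CS420 gray
        CS330 gray
          CS330→CS120: CS120 black — skip
          CS330→CS401: CS401 is gray → back edge
Back edge closes the cycle CS401 → CS210 → CS101 → CS420 → CS330 → CS401; its vertices are {CS101, CS210, CS330, CS401, CS420}.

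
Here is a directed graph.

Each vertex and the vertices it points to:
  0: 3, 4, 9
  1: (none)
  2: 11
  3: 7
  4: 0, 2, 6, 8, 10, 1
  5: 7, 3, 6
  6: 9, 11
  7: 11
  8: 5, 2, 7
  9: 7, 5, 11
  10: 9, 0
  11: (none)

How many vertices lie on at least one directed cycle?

A vertex is on a directed cycle iff it belongs to a strongly connected component of size ≥ 2 (or has a self-loop).
The vertices on cycles are {0, 4, 5, 6, 9, 10} — 6 in total.

6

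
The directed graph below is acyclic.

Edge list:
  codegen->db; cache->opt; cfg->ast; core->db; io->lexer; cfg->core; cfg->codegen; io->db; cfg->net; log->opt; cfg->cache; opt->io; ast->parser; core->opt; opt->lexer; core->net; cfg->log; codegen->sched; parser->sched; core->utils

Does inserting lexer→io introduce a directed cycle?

Adding lexer→io creates a cycle iff io can already reach lexer.
Path from io: io → lexer.
So io → … → lexer → io is a cycle.

Yes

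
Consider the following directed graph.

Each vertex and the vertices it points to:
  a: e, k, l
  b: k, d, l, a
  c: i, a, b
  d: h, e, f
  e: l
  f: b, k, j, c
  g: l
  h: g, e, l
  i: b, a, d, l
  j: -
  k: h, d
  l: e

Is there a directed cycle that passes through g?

No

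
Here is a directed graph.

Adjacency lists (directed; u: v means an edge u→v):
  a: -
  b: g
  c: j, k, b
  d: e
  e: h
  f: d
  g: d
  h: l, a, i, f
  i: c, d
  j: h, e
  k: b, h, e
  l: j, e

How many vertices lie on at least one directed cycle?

11

A vertex is on a directed cycle iff it belongs to a strongly connected component of size ≥ 2 (or has a self-loop).
The vertices on cycles are {b, c, d, e, f, g, h, i, j, k, l} — 11 in total.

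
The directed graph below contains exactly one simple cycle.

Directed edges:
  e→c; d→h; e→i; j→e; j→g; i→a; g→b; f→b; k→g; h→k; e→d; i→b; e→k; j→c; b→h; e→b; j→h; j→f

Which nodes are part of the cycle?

DFS with gray/black marking from g:
g gray
  b gray
    h gray
      k gray
        k→g: g is gray → back edge
Back edge closes the cycle g → b → h → k → g; its vertices are {b, g, h, k}.

b, g, h, k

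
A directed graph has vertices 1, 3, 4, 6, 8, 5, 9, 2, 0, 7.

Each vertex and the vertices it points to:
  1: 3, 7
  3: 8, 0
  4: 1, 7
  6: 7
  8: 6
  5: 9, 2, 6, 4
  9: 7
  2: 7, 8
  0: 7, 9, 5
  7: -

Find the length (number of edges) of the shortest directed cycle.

For each vertex v, BFS finds the shortest path from v back to v.
The shortest such closed walk is 3 → 0 → 5 → 4 → 1 → 3, length 5.

5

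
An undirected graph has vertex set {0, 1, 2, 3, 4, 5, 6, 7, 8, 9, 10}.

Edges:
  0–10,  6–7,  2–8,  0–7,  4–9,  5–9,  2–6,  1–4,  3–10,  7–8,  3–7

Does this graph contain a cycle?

Yes

DFS, tracking each vertex's parent; an edge to a visited non-parent vertex closes a cycle.
Start from 8:
visit 8 (parent –)
  visit 2 (parent 8)
    visit 6 (parent 2)
      visit 7 (parent 6)
        7–8: 8 visited and ≠ parent → cycle
Cycle: 8 – 2 – 6 – 7 – 8.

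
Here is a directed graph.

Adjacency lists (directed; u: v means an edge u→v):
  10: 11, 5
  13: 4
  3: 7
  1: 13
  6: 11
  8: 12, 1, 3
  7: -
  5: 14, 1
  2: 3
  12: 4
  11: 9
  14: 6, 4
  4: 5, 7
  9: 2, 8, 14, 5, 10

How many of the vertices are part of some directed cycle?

11

A vertex is on a directed cycle iff it belongs to a strongly connected component of size ≥ 2 (or has a self-loop).
The vertices on cycles are {1, 4, 5, 6, 8, 9, 10, 11, 12, 13, 14} — 11 in total.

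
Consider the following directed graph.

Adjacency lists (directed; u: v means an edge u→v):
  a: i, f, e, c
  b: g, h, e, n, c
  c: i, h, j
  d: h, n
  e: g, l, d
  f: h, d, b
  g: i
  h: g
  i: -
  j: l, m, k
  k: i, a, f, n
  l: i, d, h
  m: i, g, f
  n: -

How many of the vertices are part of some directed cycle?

A vertex is on a directed cycle iff it belongs to a strongly connected component of size ≥ 2 (or has a self-loop).
The vertices on cycles are {a, b, c, f, j, k, m} — 7 in total.

7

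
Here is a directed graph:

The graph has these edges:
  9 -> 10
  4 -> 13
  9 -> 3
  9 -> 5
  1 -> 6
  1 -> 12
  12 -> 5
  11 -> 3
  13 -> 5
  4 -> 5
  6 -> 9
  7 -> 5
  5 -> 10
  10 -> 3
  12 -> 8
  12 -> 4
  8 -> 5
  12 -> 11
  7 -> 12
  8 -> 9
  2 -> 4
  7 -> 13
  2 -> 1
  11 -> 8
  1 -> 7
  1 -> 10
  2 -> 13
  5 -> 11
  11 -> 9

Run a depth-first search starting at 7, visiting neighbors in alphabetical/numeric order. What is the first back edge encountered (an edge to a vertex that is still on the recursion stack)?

DFS from 7 (visiting neighbors in alphabetical/numeric order); mark gray on enter, black on exit:
7 gray
  5 gray
    10 gray
      3 gray
      3 black
    10 black
    11 gray
      11→3: 3 black — skip
      8 gray
        8→5: 5 is gray → back edge
First back edge: 8 → 5.

8→5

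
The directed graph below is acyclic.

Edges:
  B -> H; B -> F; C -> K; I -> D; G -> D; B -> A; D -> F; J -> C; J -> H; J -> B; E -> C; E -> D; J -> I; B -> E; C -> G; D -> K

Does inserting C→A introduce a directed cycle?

No

Adding C→A creates a cycle iff A can already reach C.
Explore from A: no path reaches C. The graph stays acyclic.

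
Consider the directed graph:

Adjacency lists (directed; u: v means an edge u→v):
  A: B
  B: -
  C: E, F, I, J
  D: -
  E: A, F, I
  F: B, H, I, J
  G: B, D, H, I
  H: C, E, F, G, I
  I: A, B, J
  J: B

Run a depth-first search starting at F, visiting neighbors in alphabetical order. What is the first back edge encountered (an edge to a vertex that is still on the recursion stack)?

E→F

DFS from F (visiting neighbors in alphabetical order); mark gray on enter, black on exit:
F gray
  B gray
  B black
  H gray
    C gray
      E gray
        A gray
          A→B: B black — skip
        A black
        E→F: F is gray → back edge
First back edge: E → F.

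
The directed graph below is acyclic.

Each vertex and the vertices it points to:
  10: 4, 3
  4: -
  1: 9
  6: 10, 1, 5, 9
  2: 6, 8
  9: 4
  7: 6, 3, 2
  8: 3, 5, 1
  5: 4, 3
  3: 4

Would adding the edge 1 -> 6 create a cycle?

Adding 1→6 creates a cycle iff 6 can already reach 1.
Path from 6: 6 → 1.
So 6 → … → 1 → 6 is a cycle.

Yes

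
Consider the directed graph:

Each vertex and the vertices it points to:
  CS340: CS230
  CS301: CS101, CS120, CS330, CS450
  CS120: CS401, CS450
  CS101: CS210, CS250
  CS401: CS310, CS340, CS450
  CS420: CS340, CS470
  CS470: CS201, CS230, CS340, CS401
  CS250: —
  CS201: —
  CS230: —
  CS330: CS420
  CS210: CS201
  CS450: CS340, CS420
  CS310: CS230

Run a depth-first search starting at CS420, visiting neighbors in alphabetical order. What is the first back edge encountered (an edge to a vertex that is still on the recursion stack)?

CS450->CS420

DFS from CS420 (visiting neighbors in alphabetical order); mark gray on enter, black on exit:
CS420 gray
  CS340 gray
    CS230 gray
    CS230 black
  CS340 black
  CS470 gray
    CS201 gray
    CS201 black
    CS470→CS230: CS230 black — skip
    CS470→CS340: CS340 black — skip
    CS401 gray
      CS310 gray
        CS310→CS230: CS230 black — skip
      CS310 black
      CS401→CS340: CS340 black — skip
      CS450 gray
        CS450→CS340: CS340 black — skip
        CS450→CS420: CS420 is gray → back edge
First back edge: CS450 → CS420.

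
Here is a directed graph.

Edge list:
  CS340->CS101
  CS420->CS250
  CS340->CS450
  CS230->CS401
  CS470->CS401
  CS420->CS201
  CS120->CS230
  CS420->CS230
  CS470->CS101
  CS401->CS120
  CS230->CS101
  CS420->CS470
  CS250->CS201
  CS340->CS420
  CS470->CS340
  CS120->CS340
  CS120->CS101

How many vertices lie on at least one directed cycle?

6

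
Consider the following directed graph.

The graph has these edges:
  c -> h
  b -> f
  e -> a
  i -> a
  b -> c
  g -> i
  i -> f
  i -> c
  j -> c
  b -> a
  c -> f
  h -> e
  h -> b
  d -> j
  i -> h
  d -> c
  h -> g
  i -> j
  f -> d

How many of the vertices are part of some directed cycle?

A vertex is on a directed cycle iff it belongs to a strongly connected component of size ≥ 2 (or has a self-loop).
The vertices on cycles are {b, c, d, f, g, h, i, j} — 8 in total.

8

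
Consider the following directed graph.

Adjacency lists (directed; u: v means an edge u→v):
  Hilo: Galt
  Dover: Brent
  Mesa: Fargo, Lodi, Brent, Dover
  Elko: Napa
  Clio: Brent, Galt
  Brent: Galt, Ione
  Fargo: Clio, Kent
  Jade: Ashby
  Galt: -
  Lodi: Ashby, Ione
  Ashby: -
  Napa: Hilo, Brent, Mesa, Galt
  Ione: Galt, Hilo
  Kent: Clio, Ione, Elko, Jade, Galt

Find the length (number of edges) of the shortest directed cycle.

For each vertex v, BFS finds the shortest path from v back to v.
The shortest such closed walk is Mesa → Fargo → Kent → Elko → Napa → Mesa, length 5.

5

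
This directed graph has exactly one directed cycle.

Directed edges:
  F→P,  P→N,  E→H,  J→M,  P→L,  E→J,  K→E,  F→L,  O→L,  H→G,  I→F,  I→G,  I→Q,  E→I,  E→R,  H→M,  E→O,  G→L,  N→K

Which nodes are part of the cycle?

DFS with gray/black marking from E:
E gray
  H gray
    M gray
    M black
    G gray
      L gray
      L black
    G black
  H black
  R gray
  R black
  J gray
    J→M: M black — skip
  J black
  O gray
    O→L: L black — skip
  O black
  I gray
    Q gray
    Q black
    F gray
      P gray
        P→L: L black — skip
        N gray
          K gray
            K→E: E is gray → back edge
Back edge closes the cycle E → I → F → P → N → K → E; its vertices are {E, F, I, K, N, P}.

E, F, I, K, N, P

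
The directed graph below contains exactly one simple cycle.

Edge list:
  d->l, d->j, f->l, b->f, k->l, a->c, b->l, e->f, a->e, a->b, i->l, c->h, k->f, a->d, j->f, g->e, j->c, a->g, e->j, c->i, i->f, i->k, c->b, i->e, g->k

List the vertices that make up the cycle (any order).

c, e, i, j

DFS with gray/black marking from c:
c gray
  i gray
    f gray
      l gray
      l black
    f black
    e gray
      e→f: f black — skip
      j gray
        j→f: f black — skip
        j→c: c is gray → back edge
Back edge closes the cycle c → i → e → j → c; its vertices are {c, e, i, j}.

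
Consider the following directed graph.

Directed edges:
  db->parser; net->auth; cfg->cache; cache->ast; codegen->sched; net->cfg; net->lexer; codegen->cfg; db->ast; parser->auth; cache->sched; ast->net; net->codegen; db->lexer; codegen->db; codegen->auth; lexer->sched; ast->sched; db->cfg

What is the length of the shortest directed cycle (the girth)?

For each vertex v, BFS finds the shortest path from v back to v.
The shortest such closed walk is codegen → db → ast → net → codegen, length 4.

4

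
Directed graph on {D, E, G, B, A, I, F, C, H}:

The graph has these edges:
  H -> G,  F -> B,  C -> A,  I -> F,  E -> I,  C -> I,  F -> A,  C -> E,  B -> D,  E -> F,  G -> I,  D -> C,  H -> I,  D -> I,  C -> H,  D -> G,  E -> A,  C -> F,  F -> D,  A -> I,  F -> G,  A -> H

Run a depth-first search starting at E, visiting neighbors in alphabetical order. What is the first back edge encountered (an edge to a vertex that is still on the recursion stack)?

F→A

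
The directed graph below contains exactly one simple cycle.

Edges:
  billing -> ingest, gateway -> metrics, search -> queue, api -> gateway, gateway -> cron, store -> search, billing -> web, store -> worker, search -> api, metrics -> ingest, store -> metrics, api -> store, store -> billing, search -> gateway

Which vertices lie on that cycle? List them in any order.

api, store, search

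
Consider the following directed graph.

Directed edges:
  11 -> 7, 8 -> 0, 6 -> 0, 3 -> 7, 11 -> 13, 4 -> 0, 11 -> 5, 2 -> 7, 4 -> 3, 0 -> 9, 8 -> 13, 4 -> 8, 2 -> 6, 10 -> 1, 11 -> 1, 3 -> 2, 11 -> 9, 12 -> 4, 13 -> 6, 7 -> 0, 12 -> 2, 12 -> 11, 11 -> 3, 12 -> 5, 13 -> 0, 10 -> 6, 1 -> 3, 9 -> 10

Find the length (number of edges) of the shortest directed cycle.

4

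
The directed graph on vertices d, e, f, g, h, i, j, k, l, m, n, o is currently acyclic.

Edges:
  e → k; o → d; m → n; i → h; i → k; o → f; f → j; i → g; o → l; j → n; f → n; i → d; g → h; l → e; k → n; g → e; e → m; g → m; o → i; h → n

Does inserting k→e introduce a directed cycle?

Yes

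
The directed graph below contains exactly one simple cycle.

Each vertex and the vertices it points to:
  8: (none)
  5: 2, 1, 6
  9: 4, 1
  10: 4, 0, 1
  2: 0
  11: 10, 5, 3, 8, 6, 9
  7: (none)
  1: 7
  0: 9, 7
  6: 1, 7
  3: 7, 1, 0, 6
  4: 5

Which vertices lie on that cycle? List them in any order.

DFS with gray/black marking from 9:
9 gray
  4 gray
    5 gray
      2 gray
        0 gray
          0→9: 9 is gray → back edge
Back edge closes the cycle 9 → 4 → 5 → 2 → 0 → 9; its vertices are {0, 2, 4, 5, 9}.

0, 2, 4, 5, 9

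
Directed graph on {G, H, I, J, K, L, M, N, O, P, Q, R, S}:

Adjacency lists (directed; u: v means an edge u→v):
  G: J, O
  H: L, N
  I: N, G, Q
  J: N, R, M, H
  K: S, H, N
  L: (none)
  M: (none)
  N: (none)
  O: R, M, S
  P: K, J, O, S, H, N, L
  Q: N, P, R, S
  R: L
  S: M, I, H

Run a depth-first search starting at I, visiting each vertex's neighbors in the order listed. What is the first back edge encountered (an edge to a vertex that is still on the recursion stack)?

DFS from I (visiting each vertex's neighbors in the order listed); mark gray on enter, black on exit:
I gray
  N gray
  N black
  G gray
    J gray
      J→N: N black — skip
      R gray
        L gray
        L black
      R black
      M gray
      M black
      H gray
        H→L: L black — skip
        H→N: N black — skip
      H black
    J black
    O gray
      O→R: R black — skip
      O→M: M black — skip
      S gray
        S→M: M black — skip
        S→I: I is gray → back edge
First back edge: S → I.

S->I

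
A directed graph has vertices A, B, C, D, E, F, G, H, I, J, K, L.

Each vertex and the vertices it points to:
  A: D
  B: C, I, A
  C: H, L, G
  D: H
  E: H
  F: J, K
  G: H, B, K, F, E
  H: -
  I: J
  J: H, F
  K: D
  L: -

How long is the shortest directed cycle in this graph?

2

For each vertex v, BFS finds the shortest path from v back to v.
The shortest such closed walk is F → J → F, length 2.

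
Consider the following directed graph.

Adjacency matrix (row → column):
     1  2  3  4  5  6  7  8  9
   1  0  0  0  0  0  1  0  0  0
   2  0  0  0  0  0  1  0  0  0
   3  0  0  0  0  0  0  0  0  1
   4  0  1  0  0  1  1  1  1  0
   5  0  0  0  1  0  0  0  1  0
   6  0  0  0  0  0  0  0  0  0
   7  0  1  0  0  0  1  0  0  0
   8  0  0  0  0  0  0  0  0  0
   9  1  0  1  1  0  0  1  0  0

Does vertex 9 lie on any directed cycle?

Yes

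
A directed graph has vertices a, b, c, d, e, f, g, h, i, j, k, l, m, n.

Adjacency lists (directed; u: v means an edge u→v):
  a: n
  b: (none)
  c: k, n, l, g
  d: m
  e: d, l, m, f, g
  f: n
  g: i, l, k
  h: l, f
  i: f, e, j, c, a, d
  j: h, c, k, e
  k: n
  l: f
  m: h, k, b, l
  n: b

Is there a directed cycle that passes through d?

d lies on a cycle iff there is a path from d back to itself.
Exploring from d, it never reaches itself; equivalently, its strongly connected component is a singleton.

No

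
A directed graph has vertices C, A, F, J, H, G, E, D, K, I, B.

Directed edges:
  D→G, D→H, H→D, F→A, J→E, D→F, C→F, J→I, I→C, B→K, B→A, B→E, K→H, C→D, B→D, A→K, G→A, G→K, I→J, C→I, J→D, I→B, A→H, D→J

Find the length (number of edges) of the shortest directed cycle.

2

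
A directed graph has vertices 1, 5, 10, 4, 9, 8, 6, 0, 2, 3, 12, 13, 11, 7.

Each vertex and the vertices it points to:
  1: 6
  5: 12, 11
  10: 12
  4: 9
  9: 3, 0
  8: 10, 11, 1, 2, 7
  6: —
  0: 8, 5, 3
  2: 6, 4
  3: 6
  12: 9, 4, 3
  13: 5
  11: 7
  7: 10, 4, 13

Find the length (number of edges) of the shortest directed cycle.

4

For each vertex v, BFS finds the shortest path from v back to v.
The shortest such closed walk is 7 → 13 → 5 → 11 → 7, length 4.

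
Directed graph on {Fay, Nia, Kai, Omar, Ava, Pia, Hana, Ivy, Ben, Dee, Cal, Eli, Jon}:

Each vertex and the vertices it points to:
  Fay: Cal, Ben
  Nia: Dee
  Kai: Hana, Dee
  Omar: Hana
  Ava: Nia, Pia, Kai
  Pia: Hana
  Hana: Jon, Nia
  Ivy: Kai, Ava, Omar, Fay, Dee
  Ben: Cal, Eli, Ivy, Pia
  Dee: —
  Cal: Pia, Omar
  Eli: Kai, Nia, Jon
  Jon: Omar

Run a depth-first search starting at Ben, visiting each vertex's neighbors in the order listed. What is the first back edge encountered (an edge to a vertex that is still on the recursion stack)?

Omar->Hana

DFS from Ben (visiting each vertex's neighbors in the order listed); mark gray on enter, black on exit:
Ben gray
  Cal gray
    Pia gray
      Hana gray
        Jon gray
          Omar gray
            Omar→Hana: Hana is gray → back edge
First back edge: Omar → Hana.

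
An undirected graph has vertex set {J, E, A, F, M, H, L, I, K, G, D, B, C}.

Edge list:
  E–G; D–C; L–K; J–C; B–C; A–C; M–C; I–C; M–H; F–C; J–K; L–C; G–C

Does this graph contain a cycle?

Yes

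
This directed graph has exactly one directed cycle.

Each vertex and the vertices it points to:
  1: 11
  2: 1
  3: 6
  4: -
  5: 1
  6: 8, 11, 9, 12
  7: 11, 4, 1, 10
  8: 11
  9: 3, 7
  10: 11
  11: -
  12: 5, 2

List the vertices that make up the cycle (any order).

DFS with gray/black marking from 6:
6 gray
  8 gray
    11 gray
    11 black
  8 black
  6→11: 11 black — skip
  9 gray
    3 gray
      3→6: 6 is gray → back edge
Back edge closes the cycle 6 → 9 → 3 → 6; its vertices are {3, 6, 9}.

3, 6, 9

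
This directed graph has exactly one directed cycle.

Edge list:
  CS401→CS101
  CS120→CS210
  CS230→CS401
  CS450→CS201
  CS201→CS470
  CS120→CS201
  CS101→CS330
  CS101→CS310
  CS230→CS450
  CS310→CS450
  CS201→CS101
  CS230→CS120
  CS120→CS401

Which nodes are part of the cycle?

DFS with gray/black marking from CS450:
CS450 gray
  CS201 gray
    CS470 gray
    CS470 black
    CS101 gray
      CS330 gray
      CS330 black
      CS310 gray
        CS310→CS450: CS450 is gray → back edge
Back edge closes the cycle CS450 → CS201 → CS101 → CS310 → CS450; its vertices are {CS101, CS201, CS310, CS450}.

CS101, CS201, CS310, CS450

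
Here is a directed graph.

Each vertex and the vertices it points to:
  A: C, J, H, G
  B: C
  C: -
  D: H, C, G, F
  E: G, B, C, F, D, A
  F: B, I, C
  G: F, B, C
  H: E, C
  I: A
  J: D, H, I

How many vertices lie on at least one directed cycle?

8

A vertex is on a directed cycle iff it belongs to a strongly connected component of size ≥ 2 (or has a self-loop).
The vertices on cycles are {A, D, E, F, G, H, I, J} — 8 in total.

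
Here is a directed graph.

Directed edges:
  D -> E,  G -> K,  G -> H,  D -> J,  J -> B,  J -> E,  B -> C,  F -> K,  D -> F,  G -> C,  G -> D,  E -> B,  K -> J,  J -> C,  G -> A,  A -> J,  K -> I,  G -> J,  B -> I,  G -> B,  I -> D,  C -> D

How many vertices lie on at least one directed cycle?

8

A vertex is on a directed cycle iff it belongs to a strongly connected component of size ≥ 2 (or has a self-loop).
The vertices on cycles are {B, C, D, E, F, I, J, K} — 8 in total.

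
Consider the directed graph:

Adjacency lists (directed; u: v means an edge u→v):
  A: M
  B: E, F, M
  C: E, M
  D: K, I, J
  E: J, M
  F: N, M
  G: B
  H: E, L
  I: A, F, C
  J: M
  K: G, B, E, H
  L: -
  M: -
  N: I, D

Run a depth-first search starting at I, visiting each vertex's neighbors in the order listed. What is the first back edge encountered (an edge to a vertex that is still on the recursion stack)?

N->I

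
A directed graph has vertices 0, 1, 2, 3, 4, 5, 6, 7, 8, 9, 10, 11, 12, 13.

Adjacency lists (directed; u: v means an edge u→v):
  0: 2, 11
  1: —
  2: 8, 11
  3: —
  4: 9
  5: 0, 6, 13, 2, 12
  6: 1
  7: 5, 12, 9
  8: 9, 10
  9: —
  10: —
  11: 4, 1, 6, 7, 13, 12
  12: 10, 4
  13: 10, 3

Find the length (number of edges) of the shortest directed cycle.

For each vertex v, BFS finds the shortest path from v back to v.
The shortest such closed walk is 5 → 2 → 11 → 7 → 5, length 4.

4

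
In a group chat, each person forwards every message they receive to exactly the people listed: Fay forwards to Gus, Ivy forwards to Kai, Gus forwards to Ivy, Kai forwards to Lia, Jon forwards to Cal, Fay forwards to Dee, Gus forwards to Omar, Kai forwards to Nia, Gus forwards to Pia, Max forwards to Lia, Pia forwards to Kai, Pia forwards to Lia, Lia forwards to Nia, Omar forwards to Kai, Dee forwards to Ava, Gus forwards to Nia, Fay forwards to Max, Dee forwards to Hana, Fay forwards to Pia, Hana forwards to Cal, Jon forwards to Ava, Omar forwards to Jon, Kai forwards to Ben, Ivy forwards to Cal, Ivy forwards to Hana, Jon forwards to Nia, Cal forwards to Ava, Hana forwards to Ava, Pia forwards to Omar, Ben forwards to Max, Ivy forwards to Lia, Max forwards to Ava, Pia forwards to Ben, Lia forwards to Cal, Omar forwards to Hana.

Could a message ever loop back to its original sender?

No

DFS with white/gray/black marking, starting from Kai:
Kai gray
  Nia gray
  Nia black
  Ben gray
    Max gray
      Ava gray
      Ava black
      Lia gray
        Cal gray
          Cal→Ava: Ava black — skip
        Cal black
        Lia→Nia: Nia black — skip
      Lia black
    Max black
  Ben black
  Kai→Lia: Lia black — skip
Kai black
Gus gray
  Pia gray
    Omar gray
      Hana gray
        Hana→Ava: Ava black — skip
        Hana→Cal: Cal black — skip
      Hana black
      Jon gray
        Jon→Cal: Cal black — skip
        Jon→Nia: Nia black — skip
        Jon→Ava: Ava black — skip
      Jon black
      Omar→Kai: Kai black — skip
    Omar black
    Pia→Lia: Lia black — skip
    Pia→Kai: Kai black — skip
    Pia→Ben: Ben black — skip
  Pia black
  Gus→Omar: Omar black — skip
  Gus→Nia: Nia black — skip
  Ivy gray
    Ivy→Kai: Kai black — skip
    Ivy→Lia: Lia black — skip
    Ivy→Cal: Cal black — skip
    Ivy→Hana: Hana black — skip
  Ivy black
Gus black
Dee gray
  Dee→Ava: Ava black — skip
  Dee→Hana: Hana black — skip
Dee black
Fay gray
  Fay→Gus: Gus black — skip
  Fay→Pia: Pia black — skip
  Fay→Dee: Dee black — skip
  Fay→Max: Max black — skip
Fay black
Every edge goes to a white or black vertex — no back edge, so the graph is acyclic.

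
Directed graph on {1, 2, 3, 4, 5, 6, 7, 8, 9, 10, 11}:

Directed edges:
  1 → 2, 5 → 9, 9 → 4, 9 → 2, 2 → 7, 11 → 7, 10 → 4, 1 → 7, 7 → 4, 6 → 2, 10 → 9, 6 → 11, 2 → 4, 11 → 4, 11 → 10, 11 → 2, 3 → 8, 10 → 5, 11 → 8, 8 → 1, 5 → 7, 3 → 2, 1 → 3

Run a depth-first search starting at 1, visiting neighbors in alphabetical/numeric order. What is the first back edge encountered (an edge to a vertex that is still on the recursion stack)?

8->1

DFS from 1 (visiting neighbors in alphabetical/numeric order); mark gray on enter, black on exit:
1 gray
  2 gray
    4 gray
    4 black
    7 gray
      7→4: 4 black — skip
    7 black
  2 black
  3 gray
    3→2: 2 black — skip
    8 gray
      8→1: 1 is gray → back edge
First back edge: 8 → 1.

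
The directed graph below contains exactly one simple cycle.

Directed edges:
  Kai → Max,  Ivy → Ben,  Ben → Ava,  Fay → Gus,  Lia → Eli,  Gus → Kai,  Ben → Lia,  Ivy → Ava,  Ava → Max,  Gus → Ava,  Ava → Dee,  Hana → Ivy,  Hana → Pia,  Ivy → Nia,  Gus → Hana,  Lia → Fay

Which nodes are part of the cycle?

Ben, Fay, Gus, Ivy, Lia, Hana

DFS with gray/black marking from Ivy:
Ivy gray
  Ben gray
    Lia gray
      Fay gray
        Gus gray
          Kai gray
            Max gray
            Max black
          Kai black
          Hana gray
            Pia gray
            Pia black
            Hana→Ivy: Ivy is gray → back edge
Back edge closes the cycle Ivy → Ben → Lia → Fay → Gus → Hana → Ivy; its vertices are {Ben, Fay, Gus, Ivy, Lia, Hana}.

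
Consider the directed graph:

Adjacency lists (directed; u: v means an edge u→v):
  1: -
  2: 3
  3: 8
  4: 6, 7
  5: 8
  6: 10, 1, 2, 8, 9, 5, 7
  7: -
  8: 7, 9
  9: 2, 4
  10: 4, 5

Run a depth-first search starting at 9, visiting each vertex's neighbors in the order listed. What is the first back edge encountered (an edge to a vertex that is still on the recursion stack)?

8→9

DFS from 9 (visiting each vertex's neighbors in the order listed); mark gray on enter, black on exit:
9 gray
  2 gray
    3 gray
      8 gray
        7 gray
        7 black
        8→9: 9 is gray → back edge
First back edge: 8 → 9.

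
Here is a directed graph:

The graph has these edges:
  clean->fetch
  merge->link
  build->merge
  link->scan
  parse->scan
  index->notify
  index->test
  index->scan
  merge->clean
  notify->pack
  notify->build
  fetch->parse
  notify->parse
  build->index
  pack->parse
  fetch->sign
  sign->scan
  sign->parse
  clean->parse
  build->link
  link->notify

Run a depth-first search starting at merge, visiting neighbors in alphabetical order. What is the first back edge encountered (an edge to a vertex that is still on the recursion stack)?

DFS from merge (visiting neighbors in alphabetical order); mark gray on enter, black on exit:
merge gray
  clean gray
    fetch gray
      parse gray
        scan gray
        scan black
      parse black
      sign gray
        sign→parse: parse black — skip
        sign→scan: scan black — skip
      sign black
    fetch black
    clean→parse: parse black — skip
  clean black
  link gray
    notify gray
      build gray
        index gray
          index→notify: notify is gray → back edge
First back edge: index → notify.

index→notify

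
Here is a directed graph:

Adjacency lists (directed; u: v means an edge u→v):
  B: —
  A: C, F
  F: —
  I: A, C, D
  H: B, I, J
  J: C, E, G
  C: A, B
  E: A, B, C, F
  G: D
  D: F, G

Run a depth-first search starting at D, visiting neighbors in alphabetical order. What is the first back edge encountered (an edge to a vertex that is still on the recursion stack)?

DFS from D (visiting neighbors in alphabetical order); mark gray on enter, black on exit:
D gray
  F gray
  F black
  G gray
    G→D: D is gray → back edge
First back edge: G → D.

G→D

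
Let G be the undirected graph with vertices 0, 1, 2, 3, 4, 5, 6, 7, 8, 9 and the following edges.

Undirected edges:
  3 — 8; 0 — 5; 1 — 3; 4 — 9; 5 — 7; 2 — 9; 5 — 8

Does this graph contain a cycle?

No

DFS, tracking each vertex's parent; an edge to a visited non-parent vertex closes a cycle.
Start from 9:
visit 9 (parent –)
  visit 2 (parent 9)
    2–9: parent, skip
  visit 4 (parent 9)
    4–9: parent, skip
visit 0 (parent –)
  visit 5 (parent 0)
    visit 7 (parent 5)
      7–5: parent, skip
    5–0: parent, skip
    visit 8 (parent 5)
      visit 3 (parent 8)
        3–8: parent, skip
        visit 1 (parent 3)
          1–3: parent, skip
      8–5: parent, skip
visit 6 (parent –)
No non-parent visited neighbor found — the graph is a forest.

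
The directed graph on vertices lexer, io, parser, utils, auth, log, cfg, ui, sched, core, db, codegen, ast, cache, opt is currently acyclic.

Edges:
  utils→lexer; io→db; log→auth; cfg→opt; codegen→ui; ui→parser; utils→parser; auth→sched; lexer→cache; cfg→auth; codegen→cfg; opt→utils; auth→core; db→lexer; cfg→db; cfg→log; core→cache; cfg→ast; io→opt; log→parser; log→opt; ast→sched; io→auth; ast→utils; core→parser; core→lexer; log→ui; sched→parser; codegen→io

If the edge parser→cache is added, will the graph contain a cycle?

No

Adding parser→cache creates a cycle iff cache can already reach parser.
Explore from cache: no path reaches parser. The graph stays acyclic.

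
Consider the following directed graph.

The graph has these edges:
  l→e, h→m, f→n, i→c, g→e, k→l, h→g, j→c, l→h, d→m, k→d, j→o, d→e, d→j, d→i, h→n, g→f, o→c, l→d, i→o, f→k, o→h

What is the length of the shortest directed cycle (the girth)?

5

For each vertex v, BFS finds the shortest path from v back to v.
The shortest such closed walk is k → l → h → g → f → k, length 5.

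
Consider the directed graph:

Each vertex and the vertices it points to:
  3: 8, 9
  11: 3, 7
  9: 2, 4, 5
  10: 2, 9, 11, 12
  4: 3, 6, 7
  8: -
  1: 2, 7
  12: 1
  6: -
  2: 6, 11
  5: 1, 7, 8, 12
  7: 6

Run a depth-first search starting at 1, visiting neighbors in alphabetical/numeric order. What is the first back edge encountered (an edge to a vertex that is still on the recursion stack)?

DFS from 1 (visiting neighbors in alphabetical/numeric order); mark gray on enter, black on exit:
1 gray
  2 gray
    6 gray
    6 black
    11 gray
      3 gray
        8 gray
        8 black
        9 gray
          9→2: 2 is gray → back edge
First back edge: 9 → 2.

9->2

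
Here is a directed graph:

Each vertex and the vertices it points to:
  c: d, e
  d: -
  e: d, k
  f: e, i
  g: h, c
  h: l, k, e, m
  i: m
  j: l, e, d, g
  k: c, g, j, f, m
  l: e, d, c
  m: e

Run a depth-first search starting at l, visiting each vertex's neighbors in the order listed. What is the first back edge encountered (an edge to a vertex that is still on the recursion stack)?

c->e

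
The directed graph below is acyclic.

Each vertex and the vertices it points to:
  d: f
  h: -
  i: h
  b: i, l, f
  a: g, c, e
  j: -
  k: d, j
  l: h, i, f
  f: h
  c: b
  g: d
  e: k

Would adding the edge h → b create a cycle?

Yes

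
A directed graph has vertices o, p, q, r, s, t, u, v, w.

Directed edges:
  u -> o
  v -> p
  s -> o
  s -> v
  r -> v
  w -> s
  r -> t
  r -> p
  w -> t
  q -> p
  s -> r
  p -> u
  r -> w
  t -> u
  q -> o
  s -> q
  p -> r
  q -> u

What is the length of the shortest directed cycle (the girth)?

For each vertex v, BFS finds the shortest path from v back to v.
The shortest such closed walk is r → p → r, length 2.

2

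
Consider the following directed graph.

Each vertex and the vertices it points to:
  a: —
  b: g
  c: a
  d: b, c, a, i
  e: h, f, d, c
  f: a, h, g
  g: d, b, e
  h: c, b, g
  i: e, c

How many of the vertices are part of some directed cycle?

A vertex is on a directed cycle iff it belongs to a strongly connected component of size ≥ 2 (or has a self-loop).
The vertices on cycles are {b, d, e, f, g, h, i} — 7 in total.

7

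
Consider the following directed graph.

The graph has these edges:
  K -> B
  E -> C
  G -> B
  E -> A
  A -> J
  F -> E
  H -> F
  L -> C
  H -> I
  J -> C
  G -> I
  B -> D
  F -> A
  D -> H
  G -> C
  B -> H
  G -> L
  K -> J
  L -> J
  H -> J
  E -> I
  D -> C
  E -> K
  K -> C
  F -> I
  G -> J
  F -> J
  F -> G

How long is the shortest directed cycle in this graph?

4

For each vertex v, BFS finds the shortest path from v back to v.
The shortest such closed walk is F → G → B → H → F, length 4.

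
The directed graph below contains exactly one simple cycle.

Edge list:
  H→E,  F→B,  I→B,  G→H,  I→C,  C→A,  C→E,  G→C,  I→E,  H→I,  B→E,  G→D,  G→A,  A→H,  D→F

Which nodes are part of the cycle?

DFS with gray/black marking from A:
A gray
  H gray
    I gray
      C gray
        C→A: A is gray → back edge
Back edge closes the cycle A → H → I → C → A; its vertices are {A, C, H, I}.

A, C, H, I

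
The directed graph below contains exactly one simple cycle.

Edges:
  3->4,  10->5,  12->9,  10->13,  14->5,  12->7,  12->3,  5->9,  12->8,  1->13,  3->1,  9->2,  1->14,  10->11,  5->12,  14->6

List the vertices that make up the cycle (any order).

1, 3, 5, 12, 14

DFS with gray/black marking from 5:
5 gray
  12 gray
    3 gray
      1 gray
        14 gray
          6 gray
          6 black
          14→5: 5 is gray → back edge
Back edge closes the cycle 5 → 12 → 3 → 1 → 14 → 5; its vertices are {1, 3, 5, 12, 14}.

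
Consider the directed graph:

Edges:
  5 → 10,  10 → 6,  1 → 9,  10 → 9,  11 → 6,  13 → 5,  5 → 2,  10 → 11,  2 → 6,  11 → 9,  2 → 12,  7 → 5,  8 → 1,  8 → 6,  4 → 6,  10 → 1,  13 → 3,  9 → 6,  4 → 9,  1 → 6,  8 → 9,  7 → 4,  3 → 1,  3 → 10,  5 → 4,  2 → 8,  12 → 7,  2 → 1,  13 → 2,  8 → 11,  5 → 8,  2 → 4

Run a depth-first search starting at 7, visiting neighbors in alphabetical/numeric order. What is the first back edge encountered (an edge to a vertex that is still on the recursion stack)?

DFS from 7 (visiting neighbors in alphabetical/numeric order); mark gray on enter, black on exit:
7 gray
  4 gray
    6 gray
    6 black
    9 gray
      9→6: 6 black — skip
    9 black
  4 black
  5 gray
    2 gray
      1 gray
        1→6: 6 black — skip
        1→9: 9 black — skip
      1 black
      2→4: 4 black — skip
      2→6: 6 black — skip
      8 gray
        8→1: 1 black — skip
        8→6: 6 black — skip
        8→9: 9 black — skip
        11 gray
          11→6: 6 black — skip
          11→9: 9 black — skip
        11 black
      8 black
      12 gray
        12→7: 7 is gray → back edge
First back edge: 12 → 7.

12→7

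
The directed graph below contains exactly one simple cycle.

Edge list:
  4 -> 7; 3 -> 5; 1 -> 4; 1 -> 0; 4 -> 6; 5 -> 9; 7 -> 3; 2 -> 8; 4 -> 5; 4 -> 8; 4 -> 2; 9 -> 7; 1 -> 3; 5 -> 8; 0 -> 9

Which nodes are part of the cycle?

3, 5, 7, 9

DFS with gray/black marking from 5:
5 gray
  8 gray
  8 black
  9 gray
    7 gray
      3 gray
        3→5: 5 is gray → back edge
Back edge closes the cycle 5 → 9 → 7 → 3 → 5; its vertices are {3, 5, 7, 9}.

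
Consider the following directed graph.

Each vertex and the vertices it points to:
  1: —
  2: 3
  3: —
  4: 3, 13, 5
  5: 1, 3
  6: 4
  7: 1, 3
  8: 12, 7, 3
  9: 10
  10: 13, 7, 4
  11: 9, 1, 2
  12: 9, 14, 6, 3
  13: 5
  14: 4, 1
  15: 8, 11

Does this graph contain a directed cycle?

No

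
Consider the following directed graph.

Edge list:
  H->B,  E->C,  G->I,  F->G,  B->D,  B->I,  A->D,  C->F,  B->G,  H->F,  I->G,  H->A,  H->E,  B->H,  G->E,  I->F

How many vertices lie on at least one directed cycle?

7

A vertex is on a directed cycle iff it belongs to a strongly connected component of size ≥ 2 (or has a self-loop).
The vertices on cycles are {B, C, E, F, G, H, I} — 7 in total.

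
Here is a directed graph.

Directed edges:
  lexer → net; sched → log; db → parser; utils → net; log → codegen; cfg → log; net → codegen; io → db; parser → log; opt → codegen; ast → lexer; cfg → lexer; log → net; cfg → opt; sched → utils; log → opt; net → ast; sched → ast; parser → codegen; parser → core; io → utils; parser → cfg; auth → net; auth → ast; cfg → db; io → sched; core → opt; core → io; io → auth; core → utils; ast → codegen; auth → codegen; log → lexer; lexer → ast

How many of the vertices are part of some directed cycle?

8

A vertex is on a directed cycle iff it belongs to a strongly connected component of size ≥ 2 (or has a self-loop).
The vertices on cycles are {db, io, ast, cfg, net, core, lexer, parser} — 8 in total.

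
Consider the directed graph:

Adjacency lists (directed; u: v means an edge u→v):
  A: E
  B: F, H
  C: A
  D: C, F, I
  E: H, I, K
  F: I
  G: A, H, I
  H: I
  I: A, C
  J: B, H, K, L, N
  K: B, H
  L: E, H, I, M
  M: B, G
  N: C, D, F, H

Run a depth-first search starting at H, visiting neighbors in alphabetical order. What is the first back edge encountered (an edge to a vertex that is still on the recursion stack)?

E->H

DFS from H (visiting neighbors in alphabetical order); mark gray on enter, black on exit:
H gray
  I gray
    A gray
      E gray
        E→H: H is gray → back edge
First back edge: E → H.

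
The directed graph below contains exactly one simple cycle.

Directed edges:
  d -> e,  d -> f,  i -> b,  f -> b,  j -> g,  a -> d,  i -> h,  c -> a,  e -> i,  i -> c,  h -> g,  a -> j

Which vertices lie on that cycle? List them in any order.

a, c, d, e, i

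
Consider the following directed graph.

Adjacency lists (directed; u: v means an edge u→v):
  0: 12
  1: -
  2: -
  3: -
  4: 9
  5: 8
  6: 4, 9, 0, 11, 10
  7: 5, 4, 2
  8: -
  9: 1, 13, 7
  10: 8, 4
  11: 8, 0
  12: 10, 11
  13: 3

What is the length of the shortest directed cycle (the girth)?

3

For each vertex v, BFS finds the shortest path from v back to v.
The shortest such closed walk is 9 → 7 → 4 → 9, length 3.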